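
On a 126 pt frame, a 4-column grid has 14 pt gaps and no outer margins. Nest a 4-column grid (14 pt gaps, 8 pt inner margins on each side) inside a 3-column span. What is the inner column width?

Subtracting 3 gaps of 14 leaves 84 for 4 columns, so c = 21 pt.
3-column span = 3·21 + 2·14 = 91 pt.
Inner content = 91 − 2·8 = 75 pt.
Subtracting 3 gaps of 14 leaves 33 for 4 columns, so d = 8.25 pt.

8.25 pt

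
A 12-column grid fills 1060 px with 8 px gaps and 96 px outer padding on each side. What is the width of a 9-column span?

Take off 192 px of margins, leaving 868 px.
868 − 11·8 = 780; ÷12 gives c = 65 px.
9 columns plus 8 gaps: 585 + 64 = 649 px.

649 px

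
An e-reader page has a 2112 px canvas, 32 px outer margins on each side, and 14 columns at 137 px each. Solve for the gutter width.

Inside the margins: 2112 − 64 = 2048 px.
Columns use 1918 px, leaving 130 px across 13 gutters = 10 px each.

10 px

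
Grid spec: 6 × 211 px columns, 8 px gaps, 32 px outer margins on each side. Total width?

Canvas = 2·32 + 6·211 + 5·8 = 64 + 1266 + 40 = 1370 px.

1370 px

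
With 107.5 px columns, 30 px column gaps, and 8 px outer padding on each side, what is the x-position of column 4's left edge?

Before column 4: the margin + 3 columns + 3 column gaps.
Offset = 8 + 3·(107.5 + 30) = 8 + 412.5 = 420.5 px.

420.5 px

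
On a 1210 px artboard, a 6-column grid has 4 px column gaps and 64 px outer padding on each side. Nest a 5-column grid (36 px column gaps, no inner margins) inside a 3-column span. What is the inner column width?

Inside the margins: 1210 − 128 = 1082 px.
Subtracting 5 column gaps of 4 leaves 1062 for 6 columns, so c = 177 px.
3-column span = 3·177 + 2·4 = 539 px.
5d + 4·36 = 539 → 5d = 395 → d = 79 px.

79 px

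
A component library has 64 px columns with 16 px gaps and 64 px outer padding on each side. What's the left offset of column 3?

Each column+gutter stride is 80 px; 2 of them past the 64 px margin is 64 + 160 = 224 px.

224 px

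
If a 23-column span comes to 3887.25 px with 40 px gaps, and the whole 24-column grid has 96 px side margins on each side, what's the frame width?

Subtracting 22 gaps of 40 leaves 3007.25 for 23 columns, so c = 130.75 px.
Frame = 2·96 + 24·130.75 + 23·40 = 192 + 3138 + 920 = 4250 px.

4250 px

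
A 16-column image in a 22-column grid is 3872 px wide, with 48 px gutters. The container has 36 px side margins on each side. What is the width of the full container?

3872 − 15·48 = 3152; ÷16 gives c = 197 px.
Container = 2·36 + 22·197 + 21·48 = 72 + 4334 + 1008 = 5414 px.

5414 px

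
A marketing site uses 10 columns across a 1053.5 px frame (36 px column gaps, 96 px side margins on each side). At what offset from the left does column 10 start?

Subtract both margins: 1053.5 − 2·96 = 861.5 px.
861.5 − 9·36 = 537.5; ÷10 gives c = 53.75 px.
Column 10 starts at margin + 9·(column + gutter) = 96 + 9·89.75 = 903.75 px.

903.75 px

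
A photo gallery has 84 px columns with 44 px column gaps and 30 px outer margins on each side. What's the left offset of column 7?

798 px

Before column 7: the margin + 6 columns + 6 column gaps.
Offset = 30 + 6·(84 + 44) = 30 + 768 = 798 px.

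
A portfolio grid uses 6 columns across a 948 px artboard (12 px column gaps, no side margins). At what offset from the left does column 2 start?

160 px

948 − 5·12 = 888; ÷6 gives c = 148 px.
Each column+gutter stride is 160 px; with no margin, 1 of them is 160 px.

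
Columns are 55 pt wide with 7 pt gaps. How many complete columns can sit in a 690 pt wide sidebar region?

11 columns

11 columns: 11·55 + 10·7 = 675 pt ≤ 690.
12 columns: 737 pt > 690. So 11.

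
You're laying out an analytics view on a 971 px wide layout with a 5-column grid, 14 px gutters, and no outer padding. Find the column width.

5c + 4·14 = 971 → 5c = 915 → c = 183 px.

183 px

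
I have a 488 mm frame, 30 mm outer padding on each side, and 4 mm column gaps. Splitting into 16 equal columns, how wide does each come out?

Subtract both margins: 488 − 2·30 = 428 mm.
16 columns + 15 column gaps: 16c + 15·4 = 428.
16c = 428 − 60 = 368, so c = 23 mm.

23 mm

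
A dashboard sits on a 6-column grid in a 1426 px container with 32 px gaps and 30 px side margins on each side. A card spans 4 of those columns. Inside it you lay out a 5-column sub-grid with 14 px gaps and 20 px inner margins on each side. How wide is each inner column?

160.8 px

Outer content = 1426 − 2·30 = 1366 px.
6c + 5·32 = 1366 → 6c = 1206 → c = 201 px.
Span of 4: 4·201 + 3·32 = 804 + 96 = 900 px.
Inner content = 900 − 2·20 = 860 px.
860 − 4·14 = 804; ÷5 gives d = 160.8 px.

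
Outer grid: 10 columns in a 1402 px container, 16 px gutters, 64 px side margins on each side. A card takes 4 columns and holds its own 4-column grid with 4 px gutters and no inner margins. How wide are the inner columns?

Subtract both margins: 1402 − 2·64 = 1274 px.
10c + 9·16 = 1274 → 10c = 1130 → c = 113 px.
Span of 4: 4·113 + 3·16 = 452 + 48 = 500 px.
500 − 3·4 = 488; ÷4 gives d = 122 px.

122 px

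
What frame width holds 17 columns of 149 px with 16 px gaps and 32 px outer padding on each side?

Adding margins, columns and gutters: 64 + 2533 + 256 = 2853 px.

2853 px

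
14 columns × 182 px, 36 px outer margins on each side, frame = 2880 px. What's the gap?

20 px

Inside the margins: 2880 − 72 = 2808 px.
14·182 + 13g = 2808 → 13g = 260 → g = 20 px.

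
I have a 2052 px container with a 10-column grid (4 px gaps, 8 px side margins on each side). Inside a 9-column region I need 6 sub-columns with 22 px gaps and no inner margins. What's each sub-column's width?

Subtract both margins: 2052 − 2·8 = 2036 px.
2036 − 9·4 = 2000; ÷10 gives c = 200 px.
9-column span = 9·200 + 8·4 = 1832 px.
Subtracting 5 gaps of 22 leaves 1722 for 6 columns, so d = 287 px.

287 px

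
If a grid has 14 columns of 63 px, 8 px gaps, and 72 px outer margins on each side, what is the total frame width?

Total width: 2·72 + 14·63 + 13·8 = 1130 px.

1130 px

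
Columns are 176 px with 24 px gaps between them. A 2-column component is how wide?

Span of 2: 2·176 + 1·24 = 352 + 24 = 376 px.

376 px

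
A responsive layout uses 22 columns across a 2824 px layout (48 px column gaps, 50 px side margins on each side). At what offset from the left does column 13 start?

1562 px

Content = 2824 − 2·50 = 2724 px.
22 columns + 21 column gaps: 22c + 21·48 = 2724.
22c = 2724 − 1008 = 1716, so c = 78 px.
Column 13 starts at margin + 12·(column + gutter) = 50 + 12·126 = 1562 px.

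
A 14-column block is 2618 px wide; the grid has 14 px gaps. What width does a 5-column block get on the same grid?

Subtracting 13 gaps of 14 leaves 2436 for 14 columns, so c = 174 px.
Span of 5: 5·174 + 4·14 = 870 + 56 = 926 px.

926 px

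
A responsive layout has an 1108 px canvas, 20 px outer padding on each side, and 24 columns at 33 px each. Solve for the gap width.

Subtract both margins: 1108 − 2·20 = 1068 px.
24 columns take 24·33 = 792 px; remaining 276 splits into 23 gaps.
g = 276 / 23 = 12 px.

12 px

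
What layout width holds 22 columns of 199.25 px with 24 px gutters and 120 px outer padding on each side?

Layout = 2·120 + 22·199.25 + 21·24 = 240 + 4383.5 + 504 = 5127.5 px.

5127.5 px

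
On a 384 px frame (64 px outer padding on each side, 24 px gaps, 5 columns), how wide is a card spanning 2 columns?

Take off 128 px of margins, leaving 256 px.
5c + 4·24 = 256 → 5c = 160 → c = 32 px.
2-column span = 2·32 + 1·24 = 88 px.

88 px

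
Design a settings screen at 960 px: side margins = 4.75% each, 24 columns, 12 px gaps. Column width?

24.7 px

960 × (1 − 2·4.75%) = 960 × 90.5% = 868.8 px for the columns.
Subtracting 23 gaps of 12 leaves 592.8 for 24 columns, so c = 24.7 px.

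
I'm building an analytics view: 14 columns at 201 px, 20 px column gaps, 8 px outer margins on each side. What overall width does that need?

3090 px

Adding margins, columns and gutters: 16 + 2814 + 260 = 3090 px.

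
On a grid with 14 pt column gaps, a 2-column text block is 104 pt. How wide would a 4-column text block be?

222 pt

2 columns + 1 column gap: 2c + 1·14 = 104.
2c = 104 − 14 = 90, so c = 45 pt.
4-column span = 4·45 + 3·14 = 222 pt.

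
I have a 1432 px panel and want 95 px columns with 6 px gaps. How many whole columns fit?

k columns need k·95 + (k−1)·6 = k·101 − 6.
k·101 − 6 ≤ 1432 → k ≤ 1438 / 101 ≈ 14.24, so k = 14.

14 columns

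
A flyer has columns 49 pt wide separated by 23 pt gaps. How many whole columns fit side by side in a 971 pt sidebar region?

13 columns

13 columns: 13·49 + 12·23 = 913 pt ≤ 971.
14 columns: 985 pt > 971. So 13.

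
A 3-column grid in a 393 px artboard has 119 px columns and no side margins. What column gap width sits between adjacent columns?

Columns use 357 px, leaving 36 px across 2 column gaps = 18 px each.

18 px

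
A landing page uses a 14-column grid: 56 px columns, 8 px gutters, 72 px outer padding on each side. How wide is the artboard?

Adding margins, columns and gutters: 144 + 784 + 104 = 1032 px.

1032 px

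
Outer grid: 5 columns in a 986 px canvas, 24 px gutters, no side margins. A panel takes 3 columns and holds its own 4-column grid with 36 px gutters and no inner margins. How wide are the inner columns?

986 − 4·24 = 890; ÷5 gives c = 178 px.
3-column span = 3·178 + 2·24 = 582 px.
4 columns + 3 gutters: 4d + 3·36 = 582.
4d = 582 − 108 = 474, so d = 118.5 px.

118.5 px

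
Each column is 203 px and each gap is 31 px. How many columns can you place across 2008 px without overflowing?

8 columns

k columns need k·203 + (k−1)·31 = k·234 − 31.
k·234 − 31 ≤ 2008 → k ≤ 2039 / 234 ≈ 8.71, so k = 8.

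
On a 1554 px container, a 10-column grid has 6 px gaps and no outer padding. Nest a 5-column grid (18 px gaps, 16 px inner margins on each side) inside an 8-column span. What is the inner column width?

1554 − 9·6 = 1500; ÷10 gives c = 150 px.
Span of 8: 8·150 + 7·6 = 1200 + 42 = 1242 px.
Inner content = 1242 − 2·16 = 1210 px.
Subtracting 4 gaps of 18 leaves 1138 for 5 columns, so d = 227.6 px.

227.6 px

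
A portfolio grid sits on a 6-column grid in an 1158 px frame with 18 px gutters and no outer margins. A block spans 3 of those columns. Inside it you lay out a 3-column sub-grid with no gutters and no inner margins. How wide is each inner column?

1158 − 5·18 = 1068; ÷6 gives c = 178 px.
3 columns plus 2 gutters: 534 + 36 = 570 px.
570 / 3 = 190 px per column.

190 px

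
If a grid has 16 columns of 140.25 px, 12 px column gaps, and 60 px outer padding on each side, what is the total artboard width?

2544 px

Total width: 2·60 + 16·140.25 + 15·12 = 2544 px.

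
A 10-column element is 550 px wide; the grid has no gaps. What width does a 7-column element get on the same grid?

10c = 550 → c = 55 px.
With no gaps, 7 columns span 7·55 = 385 px.

385 px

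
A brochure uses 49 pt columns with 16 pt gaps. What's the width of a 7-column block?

439 pt

7-column span = 7·49 + 6·16 = 439 pt.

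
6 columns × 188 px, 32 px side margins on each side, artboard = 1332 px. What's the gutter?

28 px

Content width = 1332 − 2·32 = 1268 px.
6·188 + 5g = 1268 → 5g = 140 → g = 28 px.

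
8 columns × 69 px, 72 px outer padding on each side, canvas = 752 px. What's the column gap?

8 px

Content width = 752 − 2·72 = 608 px.
8·69 + 7g = 608 → 7g = 56 → g = 8 px.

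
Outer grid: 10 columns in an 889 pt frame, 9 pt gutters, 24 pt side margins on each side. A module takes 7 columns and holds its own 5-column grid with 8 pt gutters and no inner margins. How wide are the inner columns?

Take off 48 pt of margins, leaving 841 pt.
Subtracting 9 gutters of 9 leaves 760 for 10 columns, so c = 76 pt.
7 columns plus 6 gutters: 532 + 54 = 586 pt.
586 − 4·8 = 554; ÷5 gives d = 110.8 pt.

110.8 pt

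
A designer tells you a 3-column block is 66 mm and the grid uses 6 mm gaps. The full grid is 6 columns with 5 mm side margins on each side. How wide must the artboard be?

148 mm

3c + 2·6 = 66 → 3c = 54 → c = 18 mm.
Adding margins, columns and gutters: 10 + 108 + 30 = 148 mm.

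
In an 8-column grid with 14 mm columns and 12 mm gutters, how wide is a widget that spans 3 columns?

3 columns plus 2 gutters: 42 + 24 = 66 mm.

66 mm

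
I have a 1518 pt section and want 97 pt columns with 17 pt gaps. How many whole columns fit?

Each extra column adds 97 + 17 = 114 pt.
(1518 + 17) / 114 = 13.46, so 13 columns fit.

13 columns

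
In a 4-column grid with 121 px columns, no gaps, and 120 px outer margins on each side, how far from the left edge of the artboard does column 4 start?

Before column 4: the margin + 3 columns + 3 gaps.
Offset = 120 + 3·(121 + 0) = 120 + 363 = 483 px.

483 px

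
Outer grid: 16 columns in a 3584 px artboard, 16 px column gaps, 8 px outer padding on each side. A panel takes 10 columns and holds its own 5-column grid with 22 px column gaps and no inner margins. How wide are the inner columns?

Outer content = 3584 − 2·8 = 3568 px.
16c + 15·16 = 3568 → 16c = 3328 → c = 208 px.
10 columns plus 9 column gaps: 2080 + 144 = 2224 px.
5 columns + 4 column gaps: 5d + 4·22 = 2224.
5d = 2224 − 88 = 2136, so d = 427.2 px.

427.2 px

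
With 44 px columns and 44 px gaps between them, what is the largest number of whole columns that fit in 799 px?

9 columns

k columns need k·44 + (k−1)·44 = k·88 − 44.
k·88 − 44 ≤ 799 → k ≤ 843 / 88 ≈ 9.58, so k = 9.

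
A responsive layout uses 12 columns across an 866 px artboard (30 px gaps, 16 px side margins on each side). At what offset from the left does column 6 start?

376 px

Content = 866 − 2·16 = 834 px.
834 − 11·30 = 504; ÷12 gives c = 42 px.
Each column+gutter stride is 72 px; 5 of them past the 16 px margin is 16 + 360 = 376 px.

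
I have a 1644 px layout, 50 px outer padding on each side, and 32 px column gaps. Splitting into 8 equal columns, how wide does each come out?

165 px

Take off 100 px of margins, leaving 1544 px.
Subtracting 7 column gaps of 32 leaves 1320 for 8 columns, so c = 165 px.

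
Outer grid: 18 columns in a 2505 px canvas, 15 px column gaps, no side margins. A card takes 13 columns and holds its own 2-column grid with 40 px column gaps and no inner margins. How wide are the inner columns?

882.5 px

Subtracting 17 column gaps of 15 leaves 2250 for 18 columns, so c = 125 px.
Span of 13: 13·125 + 12·15 = 1625 + 180 = 1805 px.
Subtracting 1 column gap of 40 leaves 1765 for 2 columns, so d = 882.5 px.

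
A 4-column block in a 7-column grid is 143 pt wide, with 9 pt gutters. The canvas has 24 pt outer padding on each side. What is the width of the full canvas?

305 pt

143 − 3·9 = 116; ÷4 gives c = 29 pt.
Canvas = 2·24 + 7·29 + 6·9 = 48 + 203 + 54 = 305 pt.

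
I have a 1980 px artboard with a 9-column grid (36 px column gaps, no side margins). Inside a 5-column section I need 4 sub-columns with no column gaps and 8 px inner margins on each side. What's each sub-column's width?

9c + 8·36 = 1980 → 9c = 1692 → c = 188 px.
Span of 5: 5·188 + 4·36 = 940 + 144 = 1084 px.
Inner content = 1084 − 2·8 = 1068 px.
4d = 1068 → d = 267 px.

267 px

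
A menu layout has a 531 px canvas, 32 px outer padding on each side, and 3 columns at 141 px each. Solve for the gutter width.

22 px

Content width = 531 − 2·32 = 467 px.
Columns use 423 px, leaving 44 px across 2 gutters = 22 px each.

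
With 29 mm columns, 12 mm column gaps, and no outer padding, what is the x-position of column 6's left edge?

Before column 6: 5 columns + 5 column gaps.
Offset = 5·(29 + 12) = 5·41 = 205 mm.

205 mm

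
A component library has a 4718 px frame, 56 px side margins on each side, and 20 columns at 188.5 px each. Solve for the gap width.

44 px

Subtract both margins: 4718 − 2·56 = 4606 px.
Columns use 3770 px, leaving 836 px across 19 gaps = 44 px each.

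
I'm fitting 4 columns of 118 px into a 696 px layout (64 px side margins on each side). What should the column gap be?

Inside the margins: 696 − 128 = 568 px.
4 columns take 4·118 = 472 px; remaining 96 splits into 3 column gaps.
g = 96 / 3 = 32 px.

32 px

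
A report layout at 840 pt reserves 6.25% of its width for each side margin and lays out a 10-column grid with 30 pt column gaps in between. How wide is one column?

46.5 pt

Each margin = 6.25% of 840 = 52.5 pt; content = 840 − 2·52.5 = 735 pt.
735 − 9·30 = 465; ÷10 gives c = 46.5 pt.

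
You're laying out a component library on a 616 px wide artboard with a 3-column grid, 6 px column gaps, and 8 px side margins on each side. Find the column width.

Inside the margins: 616 − 16 = 600 px.
600 − 2·6 = 588; ÷3 gives c = 196 px.

196 px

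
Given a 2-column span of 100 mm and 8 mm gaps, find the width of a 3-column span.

2c + 1·8 = 100 → 2c = 92 → c = 46 mm.
3 columns plus 2 gaps: 138 + 16 = 154 mm.

154 mm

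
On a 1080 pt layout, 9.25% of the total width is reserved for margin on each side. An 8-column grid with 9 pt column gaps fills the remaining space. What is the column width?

Margins: 9.25% × 1080 = 99.9 pt each, so content = 1080 − 199.8 = 880.2 pt.
880.2 − 7·9 = 817.2; ÷8 gives c = 102.15 pt.

102.15 pt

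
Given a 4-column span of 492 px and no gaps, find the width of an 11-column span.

With no gaps, each column is 492/4 = 123 px.
11-column span = 11·123 = 1353 px.

1353 px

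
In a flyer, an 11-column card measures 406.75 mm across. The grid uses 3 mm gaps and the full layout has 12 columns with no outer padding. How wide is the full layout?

Subtracting 10 gaps of 3 leaves 376.75 for 11 columns, so c = 34.25 mm.
Layout = 12·34.25 + 11·3 = 411 + 33 = 444 mm.

444 mm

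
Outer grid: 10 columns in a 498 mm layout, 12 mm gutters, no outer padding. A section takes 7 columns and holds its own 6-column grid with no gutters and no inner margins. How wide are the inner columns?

57.5 mm

Subtracting 9 gutters of 12 leaves 390 for 10 columns, so c = 39 mm.
Span of 7: 7·39 + 6·12 = 273 + 72 = 345 mm.
With no gutters, each column is 345/6 = 57.5 mm.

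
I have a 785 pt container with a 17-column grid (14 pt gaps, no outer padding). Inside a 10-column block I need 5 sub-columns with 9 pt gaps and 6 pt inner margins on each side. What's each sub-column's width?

81.6 pt

Subtracting 16 gaps of 14 leaves 561 for 17 columns, so c = 33 pt.
10-column span = 10·33 + 9·14 = 456 pt.
Inner content = 456 − 2·6 = 444 pt.
Subtracting 4 gaps of 9 leaves 408 for 5 columns, so d = 81.6 pt.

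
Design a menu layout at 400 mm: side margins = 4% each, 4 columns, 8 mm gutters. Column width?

Margins: 4% × 400 = 16 mm each, so content = 400 − 32 = 368 mm.
4c + 3·8 = 368 → 4c = 344 → c = 86 mm.

86 mm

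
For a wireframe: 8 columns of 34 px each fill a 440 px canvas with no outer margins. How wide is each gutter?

8 columns take 8·34 = 272 px; remaining 168 splits into 7 gutters.
g = 168 / 7 = 24 px.

24 px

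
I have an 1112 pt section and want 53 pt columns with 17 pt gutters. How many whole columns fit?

k columns need k·53 + (k−1)·17 = k·70 − 17.
k·70 − 17 ≤ 1112 → k ≤ 1129 / 70 ≈ 16.13, so k = 16.

16 columns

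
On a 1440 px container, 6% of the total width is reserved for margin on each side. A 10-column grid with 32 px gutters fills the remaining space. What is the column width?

1440 × (1 − 2·6%) = 1440 × 88% = 1267.2 px for the columns.
Subtracting 9 gutters of 32 leaves 979.2 for 10 columns, so c = 97.92 px.

97.92 px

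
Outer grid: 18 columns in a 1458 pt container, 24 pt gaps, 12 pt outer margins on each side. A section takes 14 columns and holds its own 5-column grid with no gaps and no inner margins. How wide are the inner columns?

Outer content = 1458 − 2·12 = 1434 pt.
1434 − 17·24 = 1026; ÷18 gives c = 57 pt.
14-column span = 14·57 + 13·24 = 1110 pt.
1110 / 5 = 222 pt per column.

222 pt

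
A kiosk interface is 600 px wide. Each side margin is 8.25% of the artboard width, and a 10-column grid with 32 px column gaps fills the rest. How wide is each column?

600 × (1 − 2·8.25%) = 600 × 83.5% = 501 px for the columns.
10 columns + 9 column gaps: 10c + 9·32 = 501.
10c = 501 − 288 = 213, so c = 21.3 px.

21.3 px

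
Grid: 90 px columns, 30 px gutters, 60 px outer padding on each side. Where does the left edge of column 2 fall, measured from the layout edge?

180 px

Each column+gutter stride is 120 px; 1 of them past the 60 px margin is 60 + 120 = 180 px.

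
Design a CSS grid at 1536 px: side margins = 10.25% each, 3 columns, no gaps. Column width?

Margins: 10.25% × 1536 = 157.44 px each, so content = 1536 − 314.88 = 1221.12 px.
1221.12 / 3 = 407.04 px per column.

407.04 px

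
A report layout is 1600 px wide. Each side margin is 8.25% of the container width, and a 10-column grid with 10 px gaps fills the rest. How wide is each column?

Margins: 8.25% × 1600 = 132 px each, so content = 1600 − 264 = 1336 px.
10c + 9·10 = 1336 → 10c = 1246 → c = 124.6 px.

124.6 px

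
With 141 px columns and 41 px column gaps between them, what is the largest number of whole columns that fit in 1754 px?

9 columns

k columns need k·141 + (k−1)·41 = k·182 − 41.
k·182 − 41 ≤ 1754 → k ≤ 1795 / 182 ≈ 9.86, so k = 9.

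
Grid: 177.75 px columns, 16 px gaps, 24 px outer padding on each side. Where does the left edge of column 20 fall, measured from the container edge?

Each column+gutter stride is 193.75 px; 19 of them past the 24 px margin is 24 + 3681.25 = 3705.25 px.

3705.25 px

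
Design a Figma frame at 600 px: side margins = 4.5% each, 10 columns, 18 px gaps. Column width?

38.4 px

Each margin = 4.5% of 600 = 27 px; content = 600 − 2·27 = 546 px.
Subtracting 9 gaps of 18 leaves 384 for 10 columns, so c = 38.4 px.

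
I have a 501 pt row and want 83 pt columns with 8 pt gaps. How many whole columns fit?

5 columns

5 columns: 5·83 + 4·8 = 447 pt ≤ 501.
6 columns: 538 pt > 501. So 5.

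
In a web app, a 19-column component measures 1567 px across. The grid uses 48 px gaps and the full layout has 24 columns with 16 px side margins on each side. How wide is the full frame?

2024 px

1567 − 18·48 = 703; ÷19 gives c = 37 px.
Total width: 2·16 + 24·37 + 23·48 = 2024 px.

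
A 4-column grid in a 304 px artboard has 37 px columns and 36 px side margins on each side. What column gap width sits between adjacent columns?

28 px

Inside the margins: 304 − 72 = 232 px.
4 columns take 4·37 = 148 px; remaining 84 splits into 3 column gaps.
g = 84 / 3 = 28 px.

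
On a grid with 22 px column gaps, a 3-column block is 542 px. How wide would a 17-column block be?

3174 px

542 − 2·22 = 498; ÷3 gives c = 166 px.
17 columns plus 16 column gaps: 2822 + 352 = 3174 px.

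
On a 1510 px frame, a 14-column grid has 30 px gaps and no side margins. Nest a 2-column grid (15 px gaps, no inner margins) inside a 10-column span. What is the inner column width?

14c + 13·30 = 1510 → 14c = 1120 → c = 80 px.
10-column span = 10·80 + 9·30 = 1070 px.
2d + 1·15 = 1070 → 2d = 1055 → d = 527.5 px.

527.5 px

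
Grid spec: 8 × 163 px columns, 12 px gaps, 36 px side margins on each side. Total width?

Adding margins, columns and gutters: 72 + 1304 + 84 = 1460 px.

1460 px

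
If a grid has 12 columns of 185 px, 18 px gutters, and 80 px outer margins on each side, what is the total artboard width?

Total width: 2·80 + 12·185 + 11·18 = 2578 px.

2578 px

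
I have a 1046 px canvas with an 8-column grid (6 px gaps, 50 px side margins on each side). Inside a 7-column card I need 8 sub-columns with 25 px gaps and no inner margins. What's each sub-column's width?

81.5 px

Take off 100 px of margins, leaving 946 px.
8c + 7·6 = 946 → 8c = 904 → c = 113 px.
7 columns plus 6 gaps: 791 + 36 = 827 px.
827 − 7·25 = 652; ÷8 gives d = 81.5 px.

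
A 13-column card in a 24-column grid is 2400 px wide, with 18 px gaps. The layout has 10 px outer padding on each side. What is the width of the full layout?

13 columns + 12 gaps: 13c + 12·18 = 2400.
13c = 2400 − 216 = 2184, so c = 168 px.
Adding margins, columns and gutters: 20 + 4032 + 414 = 4466 px.

4466 px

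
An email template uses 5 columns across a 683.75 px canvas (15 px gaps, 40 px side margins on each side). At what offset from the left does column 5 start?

Take off 80 px of margins, leaving 603.75 px.
5c + 4·15 = 603.75 → 5c = 543.75 → c = 108.75 px.
Each column+gutter stride is 123.75 px; 4 of them past the 40 px margin is 40 + 495 = 535 px.

535 px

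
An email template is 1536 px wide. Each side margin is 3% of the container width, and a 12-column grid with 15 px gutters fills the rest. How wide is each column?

106.57 px

1536 × (1 − 2·3%) = 1536 × 94% = 1443.84 px for the columns.
Subtracting 11 gutters of 15 leaves 1278.84 for 12 columns, so c = 106.57 px.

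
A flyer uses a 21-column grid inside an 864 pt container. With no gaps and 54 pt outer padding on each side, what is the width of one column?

Content width = 864 − 2·54 = 756 pt.
With no gaps, each column is 756/21 = 36 pt.

36 pt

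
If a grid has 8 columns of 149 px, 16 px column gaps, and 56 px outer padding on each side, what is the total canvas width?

Adding margins, columns and gutters: 112 + 1192 + 112 = 1416 px.

1416 px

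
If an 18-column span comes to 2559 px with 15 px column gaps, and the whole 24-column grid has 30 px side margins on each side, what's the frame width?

18 columns + 17 column gaps: 18c + 17·15 = 2559.
18c = 2559 − 255 = 2304, so c = 128 px.
Adding margins, columns and gutters: 60 + 3072 + 345 = 3477 px.

3477 px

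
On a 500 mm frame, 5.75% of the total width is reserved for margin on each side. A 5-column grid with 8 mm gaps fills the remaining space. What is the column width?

82.1 mm

Margins: 5.75% × 500 = 28.75 mm each, so content = 500 − 57.5 = 442.5 mm.
442.5 − 4·8 = 410.5; ÷5 gives c = 82.1 mm.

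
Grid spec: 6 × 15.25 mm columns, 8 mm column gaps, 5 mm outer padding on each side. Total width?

Total width: 2·5 + 6·15.25 + 5·8 = 141.5 mm.

141.5 mm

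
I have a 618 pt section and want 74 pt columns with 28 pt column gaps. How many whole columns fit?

6 columns

k columns need k·74 + (k−1)·28 = k·102 − 28.
k·102 − 28 ≤ 618 → k ≤ 646 / 102 ≈ 6.33, so k = 6.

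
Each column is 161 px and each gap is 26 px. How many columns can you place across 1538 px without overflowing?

k columns need k·161 + (k−1)·26 = k·187 − 26.
k·187 − 26 ≤ 1538 → k ≤ 1564 / 187 ≈ 8.36, so k = 8.

8 columns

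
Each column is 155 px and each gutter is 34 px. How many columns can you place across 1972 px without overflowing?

10 columns

k columns need k·155 + (k−1)·34 = k·189 − 34.
k·189 − 34 ≤ 1972 → k ≤ 2006 / 189 ≈ 10.61, so k = 10.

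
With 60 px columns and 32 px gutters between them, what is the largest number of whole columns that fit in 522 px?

k columns need k·60 + (k−1)·32 = k·92 − 32.
k·92 − 32 ≤ 522 → k ≤ 554 / 92 ≈ 6.02, so k = 6.

6 columns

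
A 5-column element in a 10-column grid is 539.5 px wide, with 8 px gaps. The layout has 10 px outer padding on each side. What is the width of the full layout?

1107 px

539.5 − 4·8 = 507.5; ÷5 gives c = 101.5 px.
Layout = 2·10 + 10·101.5 + 9·8 = 20 + 1015 + 72 = 1107 px.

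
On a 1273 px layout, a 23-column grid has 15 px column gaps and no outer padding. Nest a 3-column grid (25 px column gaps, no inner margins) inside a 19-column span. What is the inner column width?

333 px

23c + 22·15 = 1273 → 23c = 943 → c = 41 px.
Span of 19: 19·41 + 18·15 = 779 + 270 = 1049 px.
3 columns + 2 column gaps: 3d + 2·25 = 1049.
3d = 1049 − 50 = 999, so d = 333 px.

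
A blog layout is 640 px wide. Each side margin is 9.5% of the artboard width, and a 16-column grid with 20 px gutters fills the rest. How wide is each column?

13.65 px

Each margin = 9.5% of 640 = 60.8 px; content = 640 − 2·60.8 = 518.4 px.
518.4 − 15·20 = 218.4; ÷16 gives c = 13.65 px.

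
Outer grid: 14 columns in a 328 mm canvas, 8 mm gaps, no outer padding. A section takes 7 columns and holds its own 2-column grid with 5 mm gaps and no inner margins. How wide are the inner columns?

77.5 mm

14c + 13·8 = 328 → 14c = 224 → c = 16 mm.
Span of 7: 7·16 + 6·8 = 112 + 48 = 160 mm.
Subtracting 1 gap of 5 leaves 155 for 2 columns, so d = 77.5 mm.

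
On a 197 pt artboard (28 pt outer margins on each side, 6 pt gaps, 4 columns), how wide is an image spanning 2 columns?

67.5 pt

Take off 56 pt of margins, leaving 141 pt.
4 columns + 3 gaps: 4c + 3·6 = 141.
4c = 141 − 18 = 123, so c = 30.75 pt.
Span of 2: 2·30.75 + 1·6 = 61.5 + 6 = 67.5 pt.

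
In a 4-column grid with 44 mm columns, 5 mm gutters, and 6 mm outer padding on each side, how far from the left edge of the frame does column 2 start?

55 mm

Each column+gutter stride is 49 mm; 1 of them past the 6 mm margin is 6 + 49 = 55 mm.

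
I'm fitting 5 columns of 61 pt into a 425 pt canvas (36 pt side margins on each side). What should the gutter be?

12 pt

Take off 72 pt of margins, leaving 353 pt.
5 columns take 5·61 = 305 pt; remaining 48 splits into 4 gutters.
g = 48 / 4 = 12 pt.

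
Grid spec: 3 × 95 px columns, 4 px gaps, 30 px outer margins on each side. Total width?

Frame = 2·30 + 3·95 + 2·4 = 60 + 285 + 8 = 353 px.

353 px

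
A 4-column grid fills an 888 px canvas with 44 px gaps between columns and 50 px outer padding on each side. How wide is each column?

164 px

Subtract both margins: 888 − 2·50 = 788 px.
Subtracting 3 gaps of 44 leaves 656 for 4 columns, so c = 164 px.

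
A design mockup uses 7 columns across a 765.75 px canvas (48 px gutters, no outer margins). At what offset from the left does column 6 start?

581.25 px

765.75 − 6·48 = 477.75; ÷7 gives c = 68.25 px.
Each column+gutter stride is 116.25 px; with no margin, 5 of them is 581.25 px.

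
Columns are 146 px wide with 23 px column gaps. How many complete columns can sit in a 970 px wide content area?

5 columns

Each extra column adds 146 + 23 = 169 px.
(970 + 23) / 169 = 5.88, so 5 columns fit.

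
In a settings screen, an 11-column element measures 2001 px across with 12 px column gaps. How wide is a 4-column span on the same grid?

720 px

Subtracting 10 column gaps of 12 leaves 1881 for 11 columns, so c = 171 px.
4-column span = 4·171 + 3·12 = 720 px.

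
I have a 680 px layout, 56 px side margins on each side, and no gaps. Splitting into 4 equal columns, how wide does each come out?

142 px

Content width = 680 − 2·56 = 568 px.
568 / 4 = 142 px per column.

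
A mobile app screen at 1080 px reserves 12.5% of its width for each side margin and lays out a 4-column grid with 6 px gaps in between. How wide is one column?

198 px

Each margin = 12.5% of 1080 = 135 px; content = 1080 − 2·135 = 810 px.
4 columns + 3 gaps: 4c + 3·6 = 810.
4c = 810 − 18 = 792, so c = 198 px.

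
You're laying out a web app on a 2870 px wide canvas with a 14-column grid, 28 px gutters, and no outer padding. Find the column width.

14 columns + 13 gutters: 14c + 13·28 = 2870.
14c = 2870 − 364 = 2506, so c = 179 px.

179 px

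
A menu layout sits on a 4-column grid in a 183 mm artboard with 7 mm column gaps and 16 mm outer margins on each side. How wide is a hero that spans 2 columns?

Inside the margins: 183 − 32 = 151 mm.
4c + 3·7 = 151 → 4c = 130 → c = 32.5 mm.
2-column span = 2·32.5 + 1·7 = 72 mm.

72 mm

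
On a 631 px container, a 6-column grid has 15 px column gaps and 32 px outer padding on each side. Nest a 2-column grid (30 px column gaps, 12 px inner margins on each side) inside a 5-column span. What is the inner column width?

Inside the margins: 631 − 64 = 567 px.
567 − 5·15 = 492; ÷6 gives c = 82 px.
5 columns plus 4 column gaps: 410 + 60 = 470 px.
Inner content = 470 − 2·12 = 446 px.
Subtracting 1 column gap of 30 leaves 416 for 2 columns, so d = 208 px.

208 px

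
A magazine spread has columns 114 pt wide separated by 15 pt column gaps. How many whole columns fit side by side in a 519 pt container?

4 columns

Each extra column adds 114 + 15 = 129 pt.
(519 + 15) / 129 = 4.14, so 4 columns fit.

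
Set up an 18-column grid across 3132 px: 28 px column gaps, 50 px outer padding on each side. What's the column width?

Take off 100 px of margins, leaving 3032 px.
3032 − 17·28 = 2556; ÷18 gives c = 142 px.

142 px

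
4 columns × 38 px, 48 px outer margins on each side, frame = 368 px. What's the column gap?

Subtract both margins: 368 − 2·48 = 272 px.
Columns use 152 px, leaving 120 px across 3 column gaps = 40 px each.

40 px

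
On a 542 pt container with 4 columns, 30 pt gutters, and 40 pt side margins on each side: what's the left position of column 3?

Subtract both margins: 542 − 2·40 = 462 pt.
462 − 3·30 = 372; ÷4 gives c = 93 pt.
Before column 3: the margin + 2 columns + 2 gutters.
Offset = 40 + 2·(93 + 30) = 40 + 246 = 286 pt.

286 pt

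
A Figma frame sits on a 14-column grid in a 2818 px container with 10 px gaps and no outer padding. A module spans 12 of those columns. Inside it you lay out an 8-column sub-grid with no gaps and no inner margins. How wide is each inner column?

301.75 px

14c + 13·10 = 2818 → 14c = 2688 → c = 192 px.
Span of 12: 12·192 + 11·10 = 2304 + 110 = 2414 px.
With no gaps, each column is 2414/8 = 301.75 px.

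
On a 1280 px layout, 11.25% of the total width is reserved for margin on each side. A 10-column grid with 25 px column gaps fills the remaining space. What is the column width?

1280 × (1 − 2·11.25%) = 1280 × 77.5% = 992 px for the columns.
10 columns + 9 column gaps: 10c + 9·25 = 992.
10c = 992 − 225 = 767, so c = 76.7 px.

76.7 px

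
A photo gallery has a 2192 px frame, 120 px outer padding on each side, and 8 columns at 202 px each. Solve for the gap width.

Take off 240 px of margins, leaving 1952 px.
8 columns take 8·202 = 1616 px; remaining 336 splits into 7 gaps.
g = 336 / 7 = 48 px.

48 px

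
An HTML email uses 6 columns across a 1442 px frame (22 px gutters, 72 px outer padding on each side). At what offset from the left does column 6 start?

Inside the margins: 1442 − 144 = 1298 px.
6c + 5·22 = 1298 → 6c = 1188 → c = 198 px.
Before column 6: the margin + 5 columns + 5 gutters.
Offset = 72 + 5·(198 + 22) = 72 + 1100 = 1172 px.

1172 px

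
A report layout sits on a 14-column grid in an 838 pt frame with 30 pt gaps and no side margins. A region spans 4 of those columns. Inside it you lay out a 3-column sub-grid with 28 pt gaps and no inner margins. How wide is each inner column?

838 − 13·30 = 448; ÷14 gives c = 32 pt.
4-column span = 4·32 + 3·30 = 218 pt.
3d + 2·28 = 218 → 3d = 162 → d = 54 pt.

54 pt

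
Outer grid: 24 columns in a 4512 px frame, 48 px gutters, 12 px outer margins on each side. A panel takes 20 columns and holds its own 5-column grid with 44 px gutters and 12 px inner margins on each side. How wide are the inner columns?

Take off 24 px of margins, leaving 4488 px.
24 columns + 23 gutters: 24c + 23·48 = 4488.
24c = 4488 − 1104 = 3384, so c = 141 px.
20 columns plus 19 gutters: 2820 + 912 = 3732 px.
Inner content = 3732 − 2·12 = 3708 px.
3708 − 4·44 = 3532; ÷5 gives d = 706.4 px.

706.4 px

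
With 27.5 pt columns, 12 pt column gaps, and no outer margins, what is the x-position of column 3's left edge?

79 pt

Each column+gutter stride is 39.5 pt; with no margin, 2 of them is 79 pt.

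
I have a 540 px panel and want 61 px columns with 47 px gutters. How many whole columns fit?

5 columns

k columns need k·61 + (k−1)·47 = k·108 − 47.
k·108 − 47 ≤ 540 → k ≤ 587 / 108 ≈ 5.44, so k = 5.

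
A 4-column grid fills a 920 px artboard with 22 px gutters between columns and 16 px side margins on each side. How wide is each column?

205.5 px

Inside the margins: 920 − 32 = 888 px.
4c + 3·22 = 888 → 4c = 822 → c = 205.5 px.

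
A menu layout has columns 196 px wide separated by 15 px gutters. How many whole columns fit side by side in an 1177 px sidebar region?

5 columns

5 columns: 5·196 + 4·15 = 1040 px ≤ 1177.
6 columns: 1251 px > 1177. So 5.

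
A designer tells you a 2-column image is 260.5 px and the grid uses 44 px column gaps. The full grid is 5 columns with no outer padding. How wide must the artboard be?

717.25 px

Subtracting 1 column gap of 44 leaves 216.5 for 2 columns, so c = 108.25 px.
Summing: 541.25 + 176 = 717.25 px.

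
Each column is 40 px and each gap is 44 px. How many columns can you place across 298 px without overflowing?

k columns need k·40 + (k−1)·44 = k·84 − 44.
k·84 − 44 ≤ 298 → k ≤ 342 / 84 ≈ 4.07, so k = 4.

4 columns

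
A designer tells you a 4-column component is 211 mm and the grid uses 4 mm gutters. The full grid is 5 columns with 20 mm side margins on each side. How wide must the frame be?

4c + 3·4 = 211 → 4c = 199 → c = 49.75 mm.
Frame = 2·20 + 5·49.75 + 4·4 = 40 + 248.75 + 16 = 304.75 mm.

304.75 mm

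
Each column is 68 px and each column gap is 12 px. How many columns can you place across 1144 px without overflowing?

14 columns: 14·68 + 13·12 = 1108 px ≤ 1144.
15 columns: 1188 px > 1144. So 14.

14 columns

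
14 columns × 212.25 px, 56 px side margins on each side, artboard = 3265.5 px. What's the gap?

14 px

Inside the margins: 3265.5 − 112 = 3153.5 px.
14·212.25 + 13g = 3153.5 → 13g = 182 → g = 14 px.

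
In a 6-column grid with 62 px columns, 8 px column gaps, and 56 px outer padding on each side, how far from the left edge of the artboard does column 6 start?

406 px

Before column 6: the margin + 5 columns + 5 column gaps.
Offset = 56 + 5·(62 + 8) = 56 + 350 = 406 px.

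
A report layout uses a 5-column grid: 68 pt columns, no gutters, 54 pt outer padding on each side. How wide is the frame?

448 pt

Summing: 108 + 340 = 448 pt.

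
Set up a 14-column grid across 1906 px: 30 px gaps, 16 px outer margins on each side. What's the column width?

106 px

Content width = 1906 − 2·16 = 1874 px.
Subtracting 13 gaps of 30 leaves 1484 for 14 columns, so c = 106 px.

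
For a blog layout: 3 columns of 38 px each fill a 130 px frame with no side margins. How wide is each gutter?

3·38 + 2g = 130 → 2g = 16 → g = 8 px.

8 px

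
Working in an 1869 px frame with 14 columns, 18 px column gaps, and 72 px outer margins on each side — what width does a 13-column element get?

Content width = 1869 − 2·72 = 1725 px.
1725 − 13·18 = 1491; ÷14 gives c = 106.5 px.
13-column span = 13·106.5 + 12·18 = 1600.5 px.

1600.5 px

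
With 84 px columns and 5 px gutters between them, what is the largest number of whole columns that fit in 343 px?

3 columns

3 columns: 3·84 + 2·5 = 262 px ≤ 343.
4 columns: 351 px > 343. So 3.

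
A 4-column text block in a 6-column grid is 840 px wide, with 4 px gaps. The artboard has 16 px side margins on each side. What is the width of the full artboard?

1294 px

840 − 3·4 = 828; ÷4 gives c = 207 px.
Artboard = 2·16 + 6·207 + 5·4 = 32 + 1242 + 20 = 1294 px.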